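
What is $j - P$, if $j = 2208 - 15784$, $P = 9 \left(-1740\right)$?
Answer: $2084$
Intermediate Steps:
$P = -15660$
$j = -13576$
$j - P = -13576 - -15660 = -13576 + 15660 = 2084$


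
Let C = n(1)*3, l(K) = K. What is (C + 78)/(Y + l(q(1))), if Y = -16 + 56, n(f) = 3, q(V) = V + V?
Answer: 29/14 ≈ 2.0714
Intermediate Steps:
q(V) = 2*V
Y = 40
C = 9 (C = 3*3 = 9)
(C + 78)/(Y + l(q(1))) = (9 + 78)/(40 + 2*1) = 87/(40 + 2) = 87/42 = 87*(1/42) = 29/14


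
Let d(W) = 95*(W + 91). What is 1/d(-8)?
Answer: 1/7885 ≈ 0.00012682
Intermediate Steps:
d(W) = 8645 + 95*W (d(W) = 95*(91 + W) = 8645 + 95*W)
1/d(-8) = 1/(8645 + 95*(-8)) = 1/(8645 - 760) = 1/7885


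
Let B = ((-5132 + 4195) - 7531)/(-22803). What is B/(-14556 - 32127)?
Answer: -8468/1064512449 ≈ -7.9548e-6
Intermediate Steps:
B = 8468/22803 (B = (-937 - 7531)*(-1/22803) = -8468*(-1/22803) = 8468/22803 ≈ 0.37135)
B/(-14556 - 32127) = 8468/(22803*(-14556 - 32127)) = (8468/22803)/(-46683) = (8468/22803)*(-1/46683) = -8468/1064512449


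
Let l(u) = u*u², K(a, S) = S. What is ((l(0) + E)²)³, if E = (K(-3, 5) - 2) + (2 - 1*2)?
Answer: 729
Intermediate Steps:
l(u) = u³
E = 3 (E = (5 - 2) + (2 - 1*2) = 3 + (2 - 2) = 3 + 0 = 3)
((l(0) + E)²)³ = ((0³ + 3)²)³ = ((0 + 3)²)³ = (3²)³ = 9³ = 729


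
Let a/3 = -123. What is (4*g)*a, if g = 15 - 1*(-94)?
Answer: -160884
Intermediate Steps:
a = -369 (a = 3*(-123) = -369)
g = 109 (g = 15 + 94 = 109)
(4*g)*a = (4*109)*(-369) = 436*(-369) = -160884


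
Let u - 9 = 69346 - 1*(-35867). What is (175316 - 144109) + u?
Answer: 136429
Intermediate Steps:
u = 105222 (u = 9 + (69346 - 1*(-35867)) = 9 + (69346 + 35867) = 9 + 105213 = 105222)
(175316 - 144109) + u = (175316 - 144109) + 105222 = 31207 + 105222 = 136429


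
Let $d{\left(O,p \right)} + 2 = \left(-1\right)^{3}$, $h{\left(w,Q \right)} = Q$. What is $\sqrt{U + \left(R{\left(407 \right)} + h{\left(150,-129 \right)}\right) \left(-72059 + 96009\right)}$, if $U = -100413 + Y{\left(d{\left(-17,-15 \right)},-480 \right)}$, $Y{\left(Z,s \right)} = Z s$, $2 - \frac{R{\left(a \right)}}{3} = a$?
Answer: $i \sqrt{32287773} \approx 5682.2 i$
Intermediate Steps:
$R{\left(a \right)} = 6 - 3 a$
$d{\left(O,p \right)} = -3$ ($d{\left(O,p \right)} = -2 + \left(-1\right)^{3} = -2 - 1 = -3$)
$U = -98973$ ($U = -100413 - -1440 = -100413 + 1440 = -98973$)
$\sqrt{U + \left(R{\left(407 \right)} + h{\left(150,-129 \right)}\right) \left(-72059 + 96009\right)} = \sqrt{-98973 + \left(\left(6 - 1221\right) - 129\right) \left(-72059 + 96009\right)} = \sqrt{-98973 + \left(\left(6 - 1221\right) - 129\right) 23950} = \sqrt{-98973 + \left(-1215 - 129\right) 23950} = \sqrt{-98973 - 32188800} = \sqrt{-32287773} = i \sqrt{32287773}$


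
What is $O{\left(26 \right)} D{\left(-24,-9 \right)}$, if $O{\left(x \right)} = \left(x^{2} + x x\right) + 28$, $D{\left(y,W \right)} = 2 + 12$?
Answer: $19320$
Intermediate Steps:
$D{\left(y,W \right)} = 14$
$O{\left(x \right)} = 28 + 2 x^{2}$ ($O{\left(x \right)} = \left(x^{2} + x^{2}\right) + 28 = 2 x^{2} + 28 = 28 + 2 x^{2}$)
$O{\left(26 \right)} D{\left(-24,-9 \right)} = \left(28 + 2 \cdot 26^{2}\right) 14 = \left(28 + 2 \cdot 676\right) 14 = \left(28 + 1352\right) 14 = 1380 \cdot 14 = 19320$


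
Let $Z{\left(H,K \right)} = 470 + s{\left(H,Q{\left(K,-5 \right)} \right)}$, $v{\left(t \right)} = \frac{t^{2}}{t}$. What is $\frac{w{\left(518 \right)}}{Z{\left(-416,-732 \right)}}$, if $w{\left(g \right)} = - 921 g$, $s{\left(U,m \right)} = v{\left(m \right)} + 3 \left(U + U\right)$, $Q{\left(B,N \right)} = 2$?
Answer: $\frac{238539}{1012} \approx 235.71$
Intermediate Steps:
$v{\left(t \right)} = t$
$s{\left(U,m \right)} = m + 6 U$ ($s{\left(U,m \right)} = m + 3 \left(U + U\right) = m + 3 \cdot 2 U = m + 6 U$)
$Z{\left(H,K \right)} = 472 + 6 H$ ($Z{\left(H,K \right)} = 470 + \left(2 + 6 H\right) = 472 + 6 H$)
$\frac{w{\left(518 \right)}}{Z{\left(-416,-732 \right)}} = \frac{\left(-921\right) 518}{472 + 6 \left(-416\right)} = - \frac{477078}{472 - 2496} = - \frac{477078}{-2024} = \left(-477078\right) \left(- \frac{1}{2024}\right) = \frac{238539}{1012}$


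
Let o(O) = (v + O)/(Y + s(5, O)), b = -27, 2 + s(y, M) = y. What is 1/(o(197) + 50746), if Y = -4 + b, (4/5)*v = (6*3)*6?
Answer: 7/355139 ≈ 1.9711e-5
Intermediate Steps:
s(y, M) = -2 + y
v = 135 (v = 5*((6*3)*6)/4 = 5*(18*6)/4 = (5/4)*108 = 135)
Y = -31 (Y = -4 - 27 = -31)
o(O) = -135/28 - O/28 (o(O) = (135 + O)/(-31 + (-2 + 5)) = (135 + O)/(-31 + 3) = (135 + O)/(-28) = (135 + O)*(-1/28) = -135/28 - O/28)
1/(o(197) + 50746) = 1/((-135/28 - 1/28*197) + 50746) = 1/((-135/28 - 197/28) + 50746) = 1/(-83/7 + 50746) = 1/(355139/7) = 7/355139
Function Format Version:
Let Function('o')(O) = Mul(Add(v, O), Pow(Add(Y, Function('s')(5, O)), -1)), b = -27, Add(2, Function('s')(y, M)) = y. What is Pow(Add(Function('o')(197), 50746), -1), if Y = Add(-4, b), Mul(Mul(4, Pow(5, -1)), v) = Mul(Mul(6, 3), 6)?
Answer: Rational(7, 355139) ≈ 1.9711e-5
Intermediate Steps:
Function('s')(y, M) = Add(-2, y)
v = 135 (v = Mul(Rational(5, 4), Mul(Mul(6, 3), 6)) = Mul(Rational(5, 4), Mul(18, 6)) = Mul(Rational(5, 4), 108) = 135)
Y = -31 (Y = Add(-4, -27) = -31)
Function('o')(O) = Add(Rational(-135, 28), Mul(Rational(-1, 28), O)) (Function('o')(O) = Mul(Add(135, O), Pow(Add(-31, Add(-2, 5)), -1)) = Mul(Add(135, O), Pow(Add(-31, 3), -1)) = Mul(Add(135, O), Pow(-28, -1)) = Mul(Add(135, O), Rational(-1, 28)) = Add(Rational(-135, 28), Mul(Rational(-1, 28), O)))
Pow(Add(Function('o')(197), 50746), -1) = Pow(Add(Add(Rational(-135, 28), Mul(Rational(-1, 28), 197)), 50746), -1) = Pow(Add(Add(Rational(-135, 28), Rational(-197, 28)), 50746), -1) = Pow(Add(Rational(-83, 7), 50746), -1) = Pow(Rational(355139, 7), -1) = Rational(7, 355139)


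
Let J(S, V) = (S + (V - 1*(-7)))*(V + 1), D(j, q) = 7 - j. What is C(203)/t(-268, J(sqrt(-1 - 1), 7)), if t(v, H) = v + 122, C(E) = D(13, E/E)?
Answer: 3/73 ≈ 0.041096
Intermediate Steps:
J(S, V) = (1 + V)*(7 + S + V) (J(S, V) = (S + (V + 7))*(1 + V) = (S + (7 + V))*(1 + V) = (7 + S + V)*(1 + V) = (1 + V)*(7 + S + V))
C(E) = -6 (C(E) = 7 - 1*13 = 7 - 13 = -6)
t(v, H) = 122 + v
C(203)/t(-268, J(sqrt(-1 - 1), 7)) = -6/(122 - 268) = -6/(-146) = -6*(-1/146) = 3/73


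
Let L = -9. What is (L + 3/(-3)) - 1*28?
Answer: -38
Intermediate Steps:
(L + 3/(-3)) - 1*28 = (-9 + 3/(-3)) - 1*28 = (-9 + 3*(-⅓)) - 28 = (-9 - 1) - 28 = -10 - 28 = -38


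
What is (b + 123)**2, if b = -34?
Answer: 7921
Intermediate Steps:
(b + 123)**2 = (-34 + 123)**2 = 89**2 = 7921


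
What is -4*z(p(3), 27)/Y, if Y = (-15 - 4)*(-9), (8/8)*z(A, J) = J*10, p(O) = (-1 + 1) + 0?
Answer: -120/19 ≈ -6.3158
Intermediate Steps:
p(O) = 0 (p(O) = 0 + 0 = 0)
z(A, J) = 10*J (z(A, J) = J*10 = 10*J)
Y = 171 (Y = -19*(-9) = 171)
-4*z(p(3), 27)/Y = -4*10*27/171 = -1080/171 = -4*30/19 = -120/19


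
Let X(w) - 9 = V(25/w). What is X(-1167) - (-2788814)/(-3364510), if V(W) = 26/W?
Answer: -10139866802/8411275 ≈ -1205.5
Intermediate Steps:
X(w) = 9 + 26*w/25 (X(w) = 9 + 26/((25/w)) = 9 + 26*(w/25) = 9 + 26*w/25)
X(-1167) - (-2788814)/(-3364510) = (9 + (26/25)*(-1167)) - (-2788814)/(-3364510) = (9 - 30342/25) - (-2788814)*(-1)/3364510 = -30117/25 - 1*1394407/1682255 = -30117/25 - 1394407/1682255 = -10139866802/8411275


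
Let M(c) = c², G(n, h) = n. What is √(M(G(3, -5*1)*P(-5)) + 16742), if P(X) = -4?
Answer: √16886 ≈ 129.95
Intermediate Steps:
√(M(G(3, -5*1)*P(-5)) + 16742) = √((3*(-4))² + 16742) = √((-12)² + 16742) = √(144 + 16742) = √16886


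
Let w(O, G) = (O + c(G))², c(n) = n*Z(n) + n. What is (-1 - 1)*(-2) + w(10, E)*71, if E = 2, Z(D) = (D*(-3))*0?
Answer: 10228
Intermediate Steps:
Z(D) = 0 (Z(D) = -3*D*0 = 0)
c(n) = n (c(n) = n*0 + n = 0 + n = n)
w(O, G) = (G + O)² (w(O, G) = (O + G)² = (G + O)²)
(-1 - 1)*(-2) + w(10, E)*71 = (-1 - 1)*(-2) + (2 + 10)²*71 = -2*(-2) + 12²*71 = 4 + 144*71 = 4 + 10224 = 10228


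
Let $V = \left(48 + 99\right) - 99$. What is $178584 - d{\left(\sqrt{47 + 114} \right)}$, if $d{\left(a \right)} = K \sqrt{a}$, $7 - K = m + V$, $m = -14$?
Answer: $178584 + 27 \sqrt[4]{161} \approx 1.7868 \cdot 10^{5}$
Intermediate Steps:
$V = 48$ ($V = 147 - 99 = 48$)
$K = -27$ ($K = 7 - \left(-14 + 48\right) = 7 - 34 = -27$)
$d{\left(a \right)} = - 27 \sqrt{a}$
$178584 - d{\left(\sqrt{47 + 114} \right)} = 178584 - - 27 \sqrt{\sqrt{47 + 114}} = 178584 - - 27 \sqrt{\sqrt{161}} = 178584 - - 27 \sqrt[4]{161} = 178584 + 27 \sqrt[4]{161}$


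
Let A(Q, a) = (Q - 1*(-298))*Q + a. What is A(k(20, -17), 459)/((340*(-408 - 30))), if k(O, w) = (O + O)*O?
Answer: -292953/49640 ≈ -5.9016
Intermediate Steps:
k(O, w) = 2*O**2 (k(O, w) = (2*O)*O = 2*O**2)
A(Q, a) = a + Q*(298 + Q) (A(Q, a) = (Q + 298)*Q + a = (298 + Q)*Q + a = Q*(298 + Q) + a = a + Q*(298 + Q))
A(k(20, -17), 459)/((340*(-408 - 30))) = (459 + (2*20**2)**2 + 298*(2*20**2))/((340*(-408 - 30))) = (459 + (2*400)**2 + 298*(2*400))/((340*(-438))) = (459 + 800**2 + 298*800)/(-148920) = (459 + 640000 + 238400)*(-1/148920) = 878859*(-1/148920) = -292953/49640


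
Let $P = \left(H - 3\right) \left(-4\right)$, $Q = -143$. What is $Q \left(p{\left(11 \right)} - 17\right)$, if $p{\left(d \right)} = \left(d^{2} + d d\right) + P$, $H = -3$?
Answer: $-35607$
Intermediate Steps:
$P = 24$ ($P = \left(-3 - 3\right) \left(-4\right) = \left(-6\right) \left(-4\right) = 24$)
$p{\left(d \right)} = 24 + 2 d^{2}$ ($p{\left(d \right)} = \left(d^{2} + d d\right) + 24 = \left(d^{2} + d^{2}\right) + 24 = 2 d^{2} + 24 = 24 + 2 d^{2}$)
$Q \left(p{\left(11 \right)} - 17\right) = - 143 \left(\left(24 + 2 \cdot 11^{2}\right) - 17\right) = - 143 \left(\left(24 + 2 \cdot 121\right) - 17\right) = - 143 \left(\left(24 + 242\right) - 17\right) = - 143 \left(266 - 17\right) = \left(-143\right) 249 = -35607$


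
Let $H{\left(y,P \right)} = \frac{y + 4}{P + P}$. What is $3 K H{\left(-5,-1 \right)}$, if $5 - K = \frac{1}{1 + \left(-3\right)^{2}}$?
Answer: $\frac{147}{20} \approx 7.35$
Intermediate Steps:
$H{\left(y,P \right)} = \frac{4 + y}{2 P}$
$K = \frac{49}{10}$ ($K = 5 - \frac{1}{1 + \left(-3\right)^{2}} = 5 - \frac{1}{1 + 9} = 5 - \frac{1}{10} = \frac{49}{10} \approx 4.9$)
$3 K H{\left(-5,-1 \right)} = 3 \cdot \frac{49}{10} \frac{4 - 5}{2 \left(-1\right)} = \frac{147 \cdot \frac{1}{2} \left(-1\right) \left(-1\right)}{10} = \frac{147}{10} \cdot \frac{1}{2} = \frac{147}{20}$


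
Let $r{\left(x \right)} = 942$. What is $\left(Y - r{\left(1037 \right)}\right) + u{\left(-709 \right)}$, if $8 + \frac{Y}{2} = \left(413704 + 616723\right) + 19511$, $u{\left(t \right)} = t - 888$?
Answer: $2097321$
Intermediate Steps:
$u{\left(t \right)} = -888 + t$
$Y = 2099860$ ($Y = -16 + 2 \left(\left(413704 + 616723\right) + 19511\right) = -16 + 2 \left(1030427 + 19511\right) = -16 + 2 \cdot 1049938 = -16 + 2099876 = 2099860$)
$\left(Y - r{\left(1037 \right)}\right) + u{\left(-709 \right)} = \left(2099860 - 942\right) - 1597 = 2098918 - 1597 = 2097321$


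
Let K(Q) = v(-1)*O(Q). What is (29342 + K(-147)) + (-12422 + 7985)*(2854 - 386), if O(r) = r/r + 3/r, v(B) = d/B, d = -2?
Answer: -535137430/49 ≈ -1.0921e+7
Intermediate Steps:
v(B) = -2/B
O(r) = 1 + 3/r
K(Q) = 2*(3 + Q)/Q (K(Q) = (-2/(-1))*((3 + Q)/Q) = (-2*(-1))*((3 + Q)/Q) = 2*((3 + Q)/Q) = 2*(3 + Q)/Q)
(29342 + K(-147)) + (-12422 + 7985)*(2854 - 386) = (29342 + (2 + 6/(-147))) + (-12422 + 7985)*(2854 - 386) = (29342 + (2 + 6*(-1/147))) - 4437*2468 = (29342 + (2 - 2/49)) - 10950516 = (29342 + 96/49) - 10950516 = 1437854/49 - 10950516 = -535137430/49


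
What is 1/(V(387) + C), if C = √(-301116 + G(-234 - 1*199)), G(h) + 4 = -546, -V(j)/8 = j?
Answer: -1548/4943441 - I*√301666/9886882 ≈ -0.00031314 - 5.5553e-5*I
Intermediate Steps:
V(j) = -8*j
G(h) = -550 (G(h) = -4 - 546 = -550)
C = I*√301666 (C = √(-301116 - 550) = √(-301666) = I*√301666 ≈ 549.24*I)
1/(V(387) + C) = 1/(-8*387 + I*√301666) = 1/(-3096 + I*√301666)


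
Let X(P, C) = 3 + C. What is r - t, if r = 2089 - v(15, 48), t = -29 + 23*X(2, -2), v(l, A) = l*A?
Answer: 1375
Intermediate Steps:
v(l, A) = A*l
t = -6 (t = -29 + 23*(3 - 2) = -29 + 23*1 = -29 + 23 = -6)
r = 1369 (r = 2089 - 48*15 = 2089 - 1*720 = 2089 - 720 = 1369)
r - t = 1369 - 1*(-6) = 1369 + 6 = 1375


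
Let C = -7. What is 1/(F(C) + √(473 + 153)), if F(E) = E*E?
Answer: 49/1775 - √626/1775 ≈ 0.013510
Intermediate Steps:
F(E) = E²
1/(F(C) + √(473 + 153)) = 1/((-7)² + √(473 + 153)) = 1/(49 + √626)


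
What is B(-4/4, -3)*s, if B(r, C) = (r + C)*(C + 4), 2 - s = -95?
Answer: -388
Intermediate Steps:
s = 97 (s = 2 - 1*(-95) = 2 + 95 = 97)
B(r, C) = (4 + C)*(C + r) (B(r, C) = (C + r)*(4 + C) = (4 + C)*(C + r))
B(-4/4, -3)*s = ((-3)**2 + 4*(-3) + 4*(-4/4) - (-12)/4)*97 = (9 - 12 + 4*(-4*1/4) - (-12)/4)*97 = (9 - 12 + 4*(-1) - 3*(-1))*97 = (9 - 12 - 4 + 3)*97 = -4*97 = -388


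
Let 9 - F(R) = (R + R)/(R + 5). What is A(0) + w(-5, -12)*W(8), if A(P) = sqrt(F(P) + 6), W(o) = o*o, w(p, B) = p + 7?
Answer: 128 + sqrt(15) ≈ 131.87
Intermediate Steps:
F(R) = 9 - 2*R/(5 + R) (F(R) = 9 - (R + R)/(R + 5) = 9 - 2*R/(5 + R))
w(p, B) = 7 + p
W(o) = o**2
A(P) = sqrt(6 + (45 + 7*P)/(5 + P)) (A(P) = sqrt((45 + 7*P)/(5 + P) + 6) = sqrt(6 + (45 + 7*P)/(5 + P)))
A(0) + w(-5, -12)*W(8) = sqrt((75 + 13*0)/(5 + 0)) + (7 - 5)*8**2 = sqrt((75 + 0)/5) + 2*64 = sqrt((1/5)*75) + 128 = sqrt(15) + 128 = 128 + sqrt(15)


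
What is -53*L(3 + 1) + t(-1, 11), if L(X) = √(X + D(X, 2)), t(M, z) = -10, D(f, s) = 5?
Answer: -169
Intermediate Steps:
L(X) = √(5 + X) (L(X) = √(X + 5) = √(5 + X))
-53*L(3 + 1) + t(-1, 11) = -53*√(5 + (3 + 1)) - 10 = -53*√(5 + 4) - 10 = -53*√9 - 10 = -53*3 - 10 = -159 - 10 = -169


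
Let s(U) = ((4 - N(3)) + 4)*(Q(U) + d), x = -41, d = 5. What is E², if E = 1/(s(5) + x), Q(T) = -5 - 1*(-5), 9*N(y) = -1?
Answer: 81/16 ≈ 5.0625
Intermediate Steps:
N(y) = -⅑ (N(y) = (⅑)*(-1) = -⅑)
Q(T) = 0 (Q(T) = -5 + 5 = 0)
s(U) = 365/9 (s(U) = ((4 - 1*(-⅑)) + 4)*(0 + 5) = ((4 + ⅑) + 4)*5 = (37/9 + 4)*5 = (73/9)*5 = 365/9)
E = -9/4 (E = 1/(365/9 - 41) = 1/(-4/9) = -9/4 ≈ -2.2500)
E² = (-9/4)² = 81/16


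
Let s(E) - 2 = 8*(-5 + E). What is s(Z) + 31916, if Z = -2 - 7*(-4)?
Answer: 32086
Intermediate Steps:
Z = 26 (Z = -2 + 28 = 26)
s(E) = -38 + 8*E (s(E) = 2 + 8*(-5 + E) = 2 + (-40 + 8*E) = -38 + 8*E)
s(Z) + 31916 = (-38 + 8*26) + 31916 = (-38 + 208) + 31916 = 170 + 31916 = 32086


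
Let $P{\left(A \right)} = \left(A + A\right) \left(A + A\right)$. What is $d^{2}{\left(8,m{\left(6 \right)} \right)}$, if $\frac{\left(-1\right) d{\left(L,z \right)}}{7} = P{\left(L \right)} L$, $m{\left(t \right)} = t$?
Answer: $205520896$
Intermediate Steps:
$P{\left(A \right)} = 4 A^{2}$ ($P{\left(A \right)} = 2 A 2 A = 4 A^{2}$)
$d{\left(L,z \right)} = - 28 L^{3}$ ($d{\left(L,z \right)} = - 7 \cdot 4 L^{2} L = - 7 \cdot 4 L^{3} = - 28 L^{3}$)
$d^{2}{\left(8,m{\left(6 \right)} \right)} = \left(- 28 \cdot 8^{3}\right)^{2} = \left(\left(-28\right) 512\right)^{2} = \left(-14336\right)^{2} = 205520896$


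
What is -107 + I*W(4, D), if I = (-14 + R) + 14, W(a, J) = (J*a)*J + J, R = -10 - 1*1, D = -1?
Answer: -140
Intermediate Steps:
R = -11 (R = -10 - 1 = -11)
W(a, J) = J + a*J**2 (W(a, J) = a*J**2 + J = J + a*J**2)
I = -11 (I = (-14 - 11) + 14 = -25 + 14 = -11)
-107 + I*W(4, D) = -107 - (-11)*(1 - 1*4) = -107 - (-11)*(1 - 4) = -107 - (-11)*(-3) = -107 - 11*3 = -107 - 33 = -140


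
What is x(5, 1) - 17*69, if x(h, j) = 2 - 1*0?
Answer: -1171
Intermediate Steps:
x(h, j) = 2 (x(h, j) = 2 + 0 = 2)
x(5, 1) - 17*69 = 2 - 17*69 = 2 - 1173 = -1171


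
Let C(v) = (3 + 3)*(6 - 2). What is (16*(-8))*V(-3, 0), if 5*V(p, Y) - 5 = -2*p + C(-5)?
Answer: -896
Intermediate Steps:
C(v) = 24 (C(v) = 6*4 = 24)
V(p, Y) = 29/5 - 2*p/5 (V(p, Y) = 1 + (-2*p + 24)/5 = 1 + (24 - 2*p)/5 = 1 + (24/5 - 2*p/5) = 29/5 - 2*p/5)
(16*(-8))*V(-3, 0) = (16*(-8))*(29/5 - ⅖*(-3)) = -128*(29/5 + 6/5) = -128*7 = -896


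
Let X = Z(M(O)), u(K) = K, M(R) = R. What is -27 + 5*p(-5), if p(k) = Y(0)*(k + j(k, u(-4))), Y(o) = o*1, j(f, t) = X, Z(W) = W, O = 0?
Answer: -27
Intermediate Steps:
X = 0
j(f, t) = 0
Y(o) = o
p(k) = 0 (p(k) = 0*(k + 0) = 0*k = 0)
-27 + 5*p(-5) = -27 + 5*0 = -27 + 0 = -27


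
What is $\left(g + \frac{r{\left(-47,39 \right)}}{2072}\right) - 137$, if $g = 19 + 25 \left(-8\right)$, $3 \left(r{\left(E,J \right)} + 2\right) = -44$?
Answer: $- \frac{988369}{3108} \approx -318.01$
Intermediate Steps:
$r{\left(E,J \right)} = - \frac{50}{3}$ ($r{\left(E,J \right)} = -2 + \frac{1}{3} \left(-44\right) = -2 - \frac{44}{3} = - \frac{50}{3}$)
$g = -181$ ($g = 19 - 200 = -181$)
$\left(g + \frac{r{\left(-47,39 \right)}}{2072}\right) - 137 = \left(-181 - \frac{50}{3 \cdot 2072}\right) - 137 = \left(-181 - \frac{25}{3108}\right) - 137 = - \frac{562573}{3108} - 137 = - \frac{988369}{3108}$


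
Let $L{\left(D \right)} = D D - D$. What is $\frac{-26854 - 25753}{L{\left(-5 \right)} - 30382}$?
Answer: $\frac{52607}{30352} \approx 1.7332$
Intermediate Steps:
$L{\left(D \right)} = D^{2} - D$
$\frac{-26854 - 25753}{L{\left(-5 \right)} - 30382} = \frac{-26854 - 25753}{- 5 \left(-1 - 5\right) - 30382} = - \frac{52607}{\left(-5\right) \left(-6\right) - 30382} = - \frac{52607}{30 - 30382} = - \frac{52607}{-30352} = \left(-52607\right) \left(- \frac{1}{30352}\right) = \frac{52607}{30352}$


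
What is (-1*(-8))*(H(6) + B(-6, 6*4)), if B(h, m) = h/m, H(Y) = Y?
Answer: 46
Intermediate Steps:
(-1*(-8))*(H(6) + B(-6, 6*4)) = (-1*(-8))*(6 - 6/(6*4)) = 8*(6 - 6/24) = 8*(6 - 6*1/24) = 8*(6 - ¼) = 8*(23/4) = 46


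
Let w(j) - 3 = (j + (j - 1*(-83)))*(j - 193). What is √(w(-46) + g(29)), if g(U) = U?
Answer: √2183 ≈ 46.723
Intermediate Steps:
w(j) = 3 + (-193 + j)*(83 + 2*j) (w(j) = 3 + (j + (j - 1*(-83)))*(j - 193) = 3 + (j + (j + 83))*(-193 + j) = 3 + (j + (83 + j))*(-193 + j) = 3 + (83 + 2*j)*(-193 + j) = 3 + (-193 + j)*(83 + 2*j))
√(w(-46) + g(29)) = √((-16016 - 303*(-46) + 2*(-46)²) + 29) = √((-16016 + 13938 + 2*2116) + 29) = √((-16016 + 13938 + 4232) + 29) = √(2154 + 29) = √2183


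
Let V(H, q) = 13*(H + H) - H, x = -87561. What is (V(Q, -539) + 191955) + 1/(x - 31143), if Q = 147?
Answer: 23222063519/118704 ≈ 1.9563e+5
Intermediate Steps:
V(H, q) = 25*H (V(H, q) = 13*(2*H) - H = 26*H - H = 25*H)
(V(Q, -539) + 191955) + 1/(x - 31143) = (25*147 + 191955) + 1/(-87561 - 31143) = (3675 + 191955) + 1/(-118704) = 195630 - 1/118704 = 23222063519/118704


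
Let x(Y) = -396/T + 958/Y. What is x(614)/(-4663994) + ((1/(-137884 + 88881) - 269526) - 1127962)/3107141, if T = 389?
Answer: -38143173920116385300887/84806587905370404020426 ≈ -0.44977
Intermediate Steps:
x(Y) = -396/389 + 958/Y
x(614)/(-4663994) + ((1/(-137884 + 88881) - 269526) - 1127962)/3107141 = (-396/389 + 958/614)/(-4663994) + ((1/(-137884 + 88881) - 269526) - 1127962)/3107141 = (-396/389 + 958*(1/614))*(-1/4663994) + ((1/(-49003) - 269526) - 1127962)*(1/3107141) = (-396/389 + 479/307)*(-1/4663994) + ((-1/49003 - 269526) - 1127962)*(1/3107141) = (64759/119423)*(-1/4663994) + (-13207582579/49003 - 1127962)*(1/3107141) = -64759/556988155462 - 68481104465/49003*1/3107141 = -64759/556988155462 - 68481104465/152259230423 = -38143173920116385300887/84806587905370404020426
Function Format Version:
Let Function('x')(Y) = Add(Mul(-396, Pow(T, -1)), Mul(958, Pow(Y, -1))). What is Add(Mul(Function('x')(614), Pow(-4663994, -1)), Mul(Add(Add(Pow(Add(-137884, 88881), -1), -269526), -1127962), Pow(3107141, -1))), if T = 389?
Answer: Rational(-38143173920116385300887, 84806587905370404020426) ≈ -0.44977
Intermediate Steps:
Function('x')(Y) = Add(Rational(-396, 389), Mul(958, Pow(Y, -1))) (Function('x')(Y) = Add(Mul(-396, Pow(389, -1)), Mul(958, Pow(Y, -1))) = Add(Mul(-396, Rational(1, 389)), Mul(958, Pow(Y, -1))) = Add(Rational(-396, 389), Mul(958, Pow(Y, -1))))
Add(Mul(Function('x')(614), Pow(-4663994, -1)), Mul(Add(Add(Pow(Add(-137884, 88881), -1), -269526), -1127962), Pow(3107141, -1))) = Add(Mul(Add(Rational(-396, 389), Mul(958, Pow(614, -1))), Pow(-4663994, -1)), Mul(Add(Add(Pow(Add(-137884, 88881), -1), -269526), -1127962), Pow(3107141, -1))) = Add(Mul(Add(Rational(-396, 389), Mul(958, Rational(1, 614))), Rational(-1, 4663994)), Mul(Add(Add(Pow(-49003, -1), -269526), -1127962), Rational(1, 3107141))) = Add(Mul(Add(Rational(-396, 389), Rational(479, 307)), Rational(-1, 4663994)), Mul(Add(Add(Rational(-1, 49003), -269526), -1127962), Rational(1, 3107141))) = Add(Mul(Rational(64759, 119423), Rational(-1, 4663994)), Mul(Add(Rational(-13207582579, 49003), -1127962), Rational(1, 3107141))) = Add(Rational(-64759, 556988155462), Mul(Rational(-68481104465, 49003), Rational(1, 3107141))) = Add(Rational(-64759, 556988155462), Rational(-68481104465, 152259230423)) = Rational(-38143173920116385300887, 84806587905370404020426)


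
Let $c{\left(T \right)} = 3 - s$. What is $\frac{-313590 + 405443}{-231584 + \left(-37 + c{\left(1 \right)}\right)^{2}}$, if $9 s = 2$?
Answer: $- \frac{7440093}{18663440} \approx -0.39865$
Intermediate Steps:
$s = \frac{2}{9}$ ($s = \frac{1}{9} \cdot 2 = \frac{2}{9} \approx 0.22222$)
$c{\left(T \right)} = \frac{25}{9}$ ($c{\left(T \right)} = 3 - \frac{2}{9} = \frac{25}{9}$)
$\frac{-313590 + 405443}{-231584 + \left(-37 + c{\left(1 \right)}\right)^{2}} = \frac{-313590 + 405443}{-231584 + \left(-37 + \frac{25}{9}\right)^{2}} = \frac{91853}{-231584 + \left(- \frac{308}{9}\right)^{2}} = \frac{91853}{-231584 + \frac{94864}{81}} = \frac{91853}{- \frac{18663440}{81}} = 91853 \left(- \frac{81}{18663440}\right) = - \frac{7440093}{18663440}$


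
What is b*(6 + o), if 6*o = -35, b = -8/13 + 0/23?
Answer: -4/39 ≈ -0.10256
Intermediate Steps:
b = -8/13 (b = -8*1/13 + 0*(1/23) = -8/13 + 0 = -8/13 ≈ -0.61539)
o = -35/6 (o = (⅙)*(-35) = -35/6 ≈ -5.8333)
b*(6 + o) = -8*(6 - 35/6)/13 = -8/13*⅙ = -4/39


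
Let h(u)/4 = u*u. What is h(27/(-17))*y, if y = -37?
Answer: -107892/289 ≈ -373.33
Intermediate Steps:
h(u) = 4*u² (h(u) = 4*(u*u) = 4*u²)
h(27/(-17))*y = (4*(27/(-17))²)*(-37) = (4*(27*(-1/17))²)*(-37) = (4*(-27/17)²)*(-37) = (4*(729/289))*(-37) = (2916/289)*(-37) = -107892/289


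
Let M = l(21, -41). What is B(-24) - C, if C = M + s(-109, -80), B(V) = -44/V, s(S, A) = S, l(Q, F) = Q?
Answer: 539/6 ≈ 89.833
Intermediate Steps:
M = 21
C = -88 (C = 21 - 109 = -88)
B(-24) - C = -44/(-24) - 1*(-88) = -44*(-1/24) + 88 = 11/6 + 88 = 539/6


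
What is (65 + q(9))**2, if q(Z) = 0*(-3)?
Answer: 4225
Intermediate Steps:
q(Z) = 0
(65 + q(9))**2 = (65 + 0)**2 = 65**2 = 4225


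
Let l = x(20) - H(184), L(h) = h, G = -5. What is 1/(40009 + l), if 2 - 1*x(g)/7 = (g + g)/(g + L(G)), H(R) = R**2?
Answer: 3/18445 ≈ 0.00016265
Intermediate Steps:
x(g) = 14 - 14*g/(-5 + g) (x(g) = 14 - 7*(g + g)/(g - 5) = 14 - 7*2*g/(-5 + g) = 14 - 14*g/(-5 + g))
l = -101582/3 (l = -70/(-5 + 20) - 1*184**2 = -70/15 - 1*33856 = -70*1/15 - 33856 = -14/3 - 33856 = -101582/3 ≈ -33861.)
1/(40009 + l) = 1/(40009 - 101582/3) = 1/(18445/3) = 3/18445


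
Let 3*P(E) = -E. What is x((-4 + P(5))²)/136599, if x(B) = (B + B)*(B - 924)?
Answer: -4639606/11064519 ≈ -0.41932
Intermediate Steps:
P(E) = -E/3 (P(E) = (-E)/3 = -E/3)
x(B) = 2*B*(-924 + B) (x(B) = (2*B)*(-924 + B) = 2*B*(-924 + B))
x((-4 + P(5))²)/136599 = (2*(-4 - ⅓*5)²*(-924 + (-4 - ⅓*5)²))/136599 = (2*(-4 - 5/3)²*(-924 + (-4 - 5/3)²))*(1/136599) = (2*(-17/3)²*(-924 + (-17/3)²))*(1/136599) = (2*(289/9)*(-924 + 289/9))*(1/136599) = (2*(289/9)*(-8027/9))*(1/136599) = -4639606/81*1/136599 = -4639606/11064519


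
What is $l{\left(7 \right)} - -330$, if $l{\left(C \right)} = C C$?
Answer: $379$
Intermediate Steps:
$l{\left(C \right)} = C^{2}$
$l{\left(7 \right)} - -330 = 7^{2} - -330 = 49 + 330 = 379$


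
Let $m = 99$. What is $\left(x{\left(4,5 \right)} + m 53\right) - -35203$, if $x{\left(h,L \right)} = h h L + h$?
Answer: $40534$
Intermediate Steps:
$x{\left(h,L \right)} = h + L h^{2}$ ($x{\left(h,L \right)} = h^{2} L + h = L h^{2} + h = h + L h^{2}$)
$\left(x{\left(4,5 \right)} + m 53\right) - -35203 = \left(4 \left(1 + 5 \cdot 4\right) + 99 \cdot 53\right) - -35203 = \left(4 \left(1 + 20\right) + 5247\right) + 35203 = \left(4 \cdot 21 + 5247\right) + 35203 = \left(84 + 5247\right) + 35203 = 5331 + 35203 = 40534$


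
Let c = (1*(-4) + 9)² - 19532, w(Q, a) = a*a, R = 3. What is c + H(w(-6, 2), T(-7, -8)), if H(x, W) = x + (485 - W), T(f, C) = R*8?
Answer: -19042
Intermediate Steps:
T(f, C) = 24 (T(f, C) = 3*8 = 24)
w(Q, a) = a²
H(x, W) = 485 + x - W
c = -19507 (c = (-4 + 9)² - 19532 = 5² - 19532 = 25 - 19532 = -19507)
c + H(w(-6, 2), T(-7, -8)) = -19507 + (485 + 2² - 1*24) = -19507 + (485 + 4 - 24) = -19507 + 465 = -19042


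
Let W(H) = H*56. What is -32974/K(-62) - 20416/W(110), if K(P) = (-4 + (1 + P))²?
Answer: -328838/29575 ≈ -11.119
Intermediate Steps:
W(H) = 56*H
K(P) = (-3 + P)²
-32974/K(-62) - 20416/W(110) = -32974/(-3 - 62)² - 20416/(56*110) = -32974/((-65)²) - 20416/6160 = -32974/4225 - 20416*1/6160 = -32974*1/4225 - 116/35 = -32974/4225 - 116/35 = -328838/29575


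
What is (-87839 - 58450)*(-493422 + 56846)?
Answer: 63866266464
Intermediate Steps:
(-87839 - 58450)*(-493422 + 56846) = -146289*(-436576) = 63866266464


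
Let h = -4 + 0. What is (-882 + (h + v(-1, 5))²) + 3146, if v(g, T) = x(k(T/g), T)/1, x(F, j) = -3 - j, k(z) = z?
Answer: 2408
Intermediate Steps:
v(g, T) = -3 - T (v(g, T) = (-3 - T)/1 = (-3 - T)*1 = -3 - T)
h = -4
(-882 + (h + v(-1, 5))²) + 3146 = (-882 + (-4 + (-3 - 1*5))²) + 3146 = (-882 + (-4 + (-3 - 5))²) + 3146 = (-882 + (-4 - 8)²) + 3146 = (-882 + (-12)²) + 3146 = (-882 + 144) + 3146 = -738 + 3146 = 2408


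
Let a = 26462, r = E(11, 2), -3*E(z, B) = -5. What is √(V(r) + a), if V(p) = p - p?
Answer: √26462 ≈ 162.67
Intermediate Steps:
E(z, B) = 5/3 (E(z, B) = -⅓*(-5) = 5/3)
r = 5/3 ≈ 1.6667
V(p) = 0
√(V(r) + a) = √(0 + 26462) = √26462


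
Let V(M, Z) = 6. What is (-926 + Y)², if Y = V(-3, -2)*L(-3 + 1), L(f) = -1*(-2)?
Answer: 835396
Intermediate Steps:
L(f) = 2
Y = 12 (Y = 6*2 = 12)
(-926 + Y)² = (-926 + 12)² = (-914)² = 835396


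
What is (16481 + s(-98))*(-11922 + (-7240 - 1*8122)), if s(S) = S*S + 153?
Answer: -715877592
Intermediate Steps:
s(S) = 153 + S² (s(S) = S² + 153 = 153 + S²)
(16481 + s(-98))*(-11922 + (-7240 - 1*8122)) = (16481 + (153 + (-98)²))*(-11922 + (-7240 - 1*8122)) = (16481 + (153 + 9604))*(-11922 + (-7240 - 8122)) = (16481 + 9757)*(-11922 - 15362) = 26238*(-27284) = -715877592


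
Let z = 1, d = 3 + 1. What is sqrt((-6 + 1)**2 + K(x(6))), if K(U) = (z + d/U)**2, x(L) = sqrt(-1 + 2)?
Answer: 5*sqrt(2) ≈ 7.0711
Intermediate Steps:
d = 4
x(L) = 1 (x(L) = sqrt(1) = 1)
K(U) = (1 + 4/U)**2
sqrt((-6 + 1)**2 + K(x(6))) = sqrt((-6 + 1)**2 + (4 + 1)**2/1**2) = sqrt((-5)**2 + 1*5**2) = sqrt(25 + 1*25) = sqrt(25 + 25) = sqrt(50) = 5*sqrt(2)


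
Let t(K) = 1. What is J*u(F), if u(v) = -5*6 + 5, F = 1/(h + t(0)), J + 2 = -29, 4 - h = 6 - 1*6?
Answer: 775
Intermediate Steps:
h = 4 (h = 4 - (6 - 1*6) = 4 - (6 - 6) = 4 - 1*0 = 4 + 0 = 4)
J = -31 (J = -2 - 29 = -31)
F = ⅕ (F = 1/(4 + 1) = 1/5 = ⅕ ≈ 0.20000)
u(v) = -25 (u(v) = -30 + 5 = -25)
J*u(F) = -31*(-25) = 775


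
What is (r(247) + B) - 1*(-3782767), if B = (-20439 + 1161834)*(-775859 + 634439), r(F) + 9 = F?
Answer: -161412297895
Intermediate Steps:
r(F) = -9 + F
B = -161416080900 (B = 1141395*(-141420) = -161416080900)
(r(247) + B) - 1*(-3782767) = ((-9 + 247) - 161416080900) - 1*(-3782767) = (238 - 161416080900) + 3782767 = -161416080662 + 3782767 = -161412297895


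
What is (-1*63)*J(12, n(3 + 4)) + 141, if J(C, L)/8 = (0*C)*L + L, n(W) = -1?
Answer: 645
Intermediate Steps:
J(C, L) = 8*L (J(C, L) = 8*((0*C)*L + L) = 8*(0*L + L) = 8*(0 + L) = 8*L)
(-1*63)*J(12, n(3 + 4)) + 141 = (-1*63)*(8*(-1)) + 141 = -63*(-8) + 141 = 504 + 141 = 645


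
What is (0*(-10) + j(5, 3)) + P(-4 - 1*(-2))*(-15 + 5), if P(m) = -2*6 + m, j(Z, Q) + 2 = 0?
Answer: 138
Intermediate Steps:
j(Z, Q) = -2 (j(Z, Q) = -2 + 0 = -2)
P(m) = -12 + m
(0*(-10) + j(5, 3)) + P(-4 - 1*(-2))*(-15 + 5) = (0*(-10) - 2) + (-12 + (-4 - 1*(-2)))*(-15 + 5) = (0 - 2) + (-12 + (-4 + 2))*(-10) = -2 + (-12 - 2)*(-10) = -2 - 14*(-10) = -2 + 140 = 138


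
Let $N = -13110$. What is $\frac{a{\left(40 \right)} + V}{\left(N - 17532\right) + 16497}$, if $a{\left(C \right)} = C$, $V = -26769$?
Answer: $\frac{26729}{14145} \approx 1.8896$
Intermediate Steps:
$\frac{a{\left(40 \right)} + V}{\left(N - 17532\right) + 16497} = \frac{40 - 26769}{\left(-13110 - 17532\right) + 16497} = - \frac{26729}{\left(-13110 - 17532\right) + 16497} = - \frac{26729}{-30642 + 16497} = - \frac{26729}{-14145} = \left(-26729\right) \left(- \frac{1}{14145}\right) = \frac{26729}{14145}$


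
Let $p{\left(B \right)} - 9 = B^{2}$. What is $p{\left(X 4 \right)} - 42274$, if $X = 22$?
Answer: $-34521$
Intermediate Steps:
$p{\left(B \right)} = 9 + B^{2}$
$p{\left(X 4 \right)} - 42274 = \left(9 + \left(22 \cdot 4\right)^{2}\right) - 42274 = \left(9 + 88^{2}\right) - 42274 = \left(9 + 7744\right) - 42274 = 7753 - 42274 = -34521$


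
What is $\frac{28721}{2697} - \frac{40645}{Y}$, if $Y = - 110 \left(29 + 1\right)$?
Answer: $\frac{412927}{17980} \approx 22.966$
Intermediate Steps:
$Y = -3300$ ($Y = \left(-110\right) 30 = -3300$)
$\frac{28721}{2697} - \frac{40645}{Y} = \frac{28721}{2697} - \frac{40645}{-3300} = 28721 \cdot \frac{1}{2697} - - \frac{739}{60} = \frac{28721}{2697} + \frac{739}{60} = \frac{412927}{17980}$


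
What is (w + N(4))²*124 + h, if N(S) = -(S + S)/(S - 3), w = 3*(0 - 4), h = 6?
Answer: 49606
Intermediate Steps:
w = -12 (w = 3*(-4) = -12)
N(S) = -2*S/(-3 + S)
(w + N(4))²*124 + h = (-12 - 2*4/(-3 + 4))²*124 + 6 = (-12 - 2*4/1)²*124 + 6 = (-12 - 2*4*1)²*124 + 6 = (-12 - 8)²*124 + 6 = (-20)²*124 + 6 = 400*124 + 6 = 49600 + 6 = 49606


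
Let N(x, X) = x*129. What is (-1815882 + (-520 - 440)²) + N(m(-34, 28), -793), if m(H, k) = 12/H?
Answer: -15203568/17 ≈ -8.9433e+5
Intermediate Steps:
N(x, X) = 129*x
(-1815882 + (-520 - 440)²) + N(m(-34, 28), -793) = (-1815882 + (-520 - 440)²) + 129*(12/(-34)) = (-1815882 + (-960)²) + 129*(12*(-1/34)) = (-1815882 + 921600) + 129*(-6/17) = -894282 - 774/17 = -15203568/17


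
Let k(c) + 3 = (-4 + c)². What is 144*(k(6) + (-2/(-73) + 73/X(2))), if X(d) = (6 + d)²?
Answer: 91161/292 ≈ 312.20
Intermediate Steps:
k(c) = -3 + (-4 + c)²
144*(k(6) + (-2/(-73) + 73/X(2))) = 144*((-3 + (-4 + 6)²) + (-2/(-73) + 73/((6 + 2)²))) = 144*((-3 + 2²) + (-2*(-1/73) + 73/(8²))) = 144*((-3 + 4) + (2/73 + 73/64)) = 144*(1 + (2/73 + 73*(1/64))) = 144*(1 + (2/73 + 73/64)) = 144*(1 + 5457/4672) = 144*(10129/4672) = 91161/292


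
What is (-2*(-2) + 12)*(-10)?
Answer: -160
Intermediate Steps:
(-2*(-2) + 12)*(-10) = (4 + 12)*(-10) = 16*(-10) = -160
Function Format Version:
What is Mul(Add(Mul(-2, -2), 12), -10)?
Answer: -160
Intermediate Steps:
Mul(Add(Mul(-2, -2), 12), -10) = Mul(Add(4, 12), -10) = Mul(16, -10) = -160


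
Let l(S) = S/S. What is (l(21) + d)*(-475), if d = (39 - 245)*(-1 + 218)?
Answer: 21232975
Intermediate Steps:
l(S) = 1
d = -44702 (d = -206*217 = -44702)
(l(21) + d)*(-475) = (1 - 44702)*(-475) = -44701*(-475) = 21232975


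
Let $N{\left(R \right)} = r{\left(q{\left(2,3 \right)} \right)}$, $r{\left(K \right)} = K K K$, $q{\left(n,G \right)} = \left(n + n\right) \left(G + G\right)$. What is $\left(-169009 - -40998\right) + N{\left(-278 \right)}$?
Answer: $-114187$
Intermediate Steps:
$q{\left(n,G \right)} = 4 G n$ ($q{\left(n,G \right)} = 2 n 2 G = 4 G n$)
$r{\left(K \right)} = K^{3}$ ($r{\left(K \right)} = K^{2} K = K^{3}$)
$N{\left(R \right)} = 13824$ ($N{\left(R \right)} = \left(4 \cdot 3 \cdot 2\right)^{3} = 24^{3} = 13824$)
$\left(-169009 - -40998\right) + N{\left(-278 \right)} = \left(-169009 - -40998\right) + 13824 = \left(-169009 + 40998\right) + 13824 = -128011 + 13824 = -114187$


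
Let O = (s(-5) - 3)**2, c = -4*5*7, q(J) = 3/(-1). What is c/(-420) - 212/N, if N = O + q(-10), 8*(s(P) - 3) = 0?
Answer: 71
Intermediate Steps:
q(J) = -3 (q(J) = 3*(-1) = -3)
s(P) = 3 (s(P) = 3 + (1/8)*0 = 3 + 0 = 3)
c = -140 (c = -20*7 = -140)
O = 0 (O = (3 - 3)**2 = 0**2 = 0)
N = -3 (N = 0 - 3 = -3)
c/(-420) - 212/N = -140/(-420) - 212/(-3) = -140*(-1/420) - 212*(-1/3) = 1/3 + 212/3 = 71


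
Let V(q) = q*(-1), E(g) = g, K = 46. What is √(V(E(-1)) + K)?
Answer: √47 ≈ 6.8557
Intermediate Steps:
V(q) = -q
√(V(E(-1)) + K) = √(-1*(-1) + 46) = √(1 + 46) = √47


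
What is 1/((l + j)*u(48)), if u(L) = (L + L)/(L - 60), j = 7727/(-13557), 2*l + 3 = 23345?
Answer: -13557/1265728160 ≈ -1.0711e-5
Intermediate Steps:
l = 11671 (l = -3/2 + (½)*23345 = -3/2 + 23345/2 = 11671)
j = -7727/13557 (j = 7727*(-1/13557) = -7727/13557 ≈ -0.56996)
u(L) = 2*L/(-60 + L) (u(L) = (2*L)/(-60 + L) = 2*L/(-60 + L))
1/((l + j)*u(48)) = 1/((11671 - 7727/13557)*((2*48/(-60 + 48)))) = 1/((158216020/13557)*((2*48/(-12)))) = 13557/(158216020*((2*48*(-1/12)))) = (13557/158216020)/(-8) = (13557/158216020)*(-⅛) = -13557/1265728160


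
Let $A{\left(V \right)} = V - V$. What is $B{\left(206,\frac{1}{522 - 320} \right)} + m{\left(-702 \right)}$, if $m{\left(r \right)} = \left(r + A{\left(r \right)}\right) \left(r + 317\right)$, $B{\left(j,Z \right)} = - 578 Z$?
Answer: $\frac{27296981}{101} \approx 2.7027 \cdot 10^{5}$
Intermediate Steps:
$A{\left(V \right)} = 0$
$m{\left(r \right)} = r \left(317 + r\right)$ ($m{\left(r \right)} = \left(r + 0\right) \left(r + 317\right) = r \left(317 + r\right)$)
$B{\left(206,\frac{1}{522 - 320} \right)} + m{\left(-702 \right)} = - \frac{578}{522 - 320} - 702 \left(317 - 702\right) = - \frac{578}{202} - -270270 = \left(-578\right) \frac{1}{202} + 270270 = - \frac{289}{101} + 270270 = \frac{27296981}{101}$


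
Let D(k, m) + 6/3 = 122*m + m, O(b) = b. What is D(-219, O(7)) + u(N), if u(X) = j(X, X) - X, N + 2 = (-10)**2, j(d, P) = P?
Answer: 859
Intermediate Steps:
D(k, m) = -2 + 123*m (D(k, m) = -2 + (122*m + m) = -2 + 123*m)
N = 98 (N = -2 + (-10)**2 = -2 + 100 = 98)
u(X) = 0 (u(X) = X - X = 0)
D(-219, O(7)) + u(N) = (-2 + 123*7) + 0 = (-2 + 861) + 0 = 859 + 0 = 859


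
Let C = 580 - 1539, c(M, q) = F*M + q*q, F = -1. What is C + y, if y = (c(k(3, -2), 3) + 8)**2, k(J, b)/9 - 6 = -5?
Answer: -895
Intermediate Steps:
k(J, b) = 9 (k(J, b) = 54 + 9*(-5) = 54 - 45 = 9)
c(M, q) = q**2 - M (c(M, q) = -M + q*q = -M + q**2 = q**2 - M)
y = 64 (y = ((3**2 - 1*9) + 8)**2 = ((9 - 9) + 8)**2 = (0 + 8)**2 = 8**2 = 64)
C = -959
C + y = -959 + 64 = -895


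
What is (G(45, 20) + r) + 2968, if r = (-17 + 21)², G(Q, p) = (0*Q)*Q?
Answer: 2984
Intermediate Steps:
G(Q, p) = 0 (G(Q, p) = 0*Q = 0)
r = 16 (r = 4² = 16)
(G(45, 20) + r) + 2968 = (0 + 16) + 2968 = 16 + 2968 = 2984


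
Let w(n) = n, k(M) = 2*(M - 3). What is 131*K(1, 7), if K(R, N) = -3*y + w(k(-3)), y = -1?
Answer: -1179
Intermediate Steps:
k(M) = -6 + 2*M (k(M) = 2*(-3 + M) = -6 + 2*M)
K(R, N) = -9 (K(R, N) = -3*(-1) + (-6 + 2*(-3)) = 3 + (-6 - 6) = 3 - 12 = -9)
131*K(1, 7) = 131*(-9) = -1179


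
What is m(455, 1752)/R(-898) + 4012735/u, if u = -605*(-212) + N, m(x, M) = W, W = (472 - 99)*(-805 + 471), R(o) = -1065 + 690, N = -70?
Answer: 388332049/1068250 ≈ 363.52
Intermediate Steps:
R(o) = -375
W = -124582 (W = 373*(-334) = -124582)
m(x, M) = -124582
u = 128190 (u = -605*(-212) - 70 = 128260 - 70 = 128190)
m(455, 1752)/R(-898) + 4012735/u = -124582/(-375) + 4012735/128190 = -124582*(-1/375) + 4012735*(1/128190) = 124582/375 + 802547/25638 = 388332049/1068250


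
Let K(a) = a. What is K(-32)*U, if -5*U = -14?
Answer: -448/5 ≈ -89.600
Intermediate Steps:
U = 14/5 (U = -⅕*(-14) = 14/5 ≈ 2.8000)
K(-32)*U = -32*14/5 = -448/5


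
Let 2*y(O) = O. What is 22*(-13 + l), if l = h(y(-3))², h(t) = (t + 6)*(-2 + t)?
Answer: 41371/8 ≈ 5171.4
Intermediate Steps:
y(O) = O/2
h(t) = (-2 + t)*(6 + t) (h(t) = (6 + t)*(-2 + t) = (-2 + t)*(6 + t))
l = 3969/16 (l = (-12 + ((½)*(-3))² + 4*((½)*(-3)))² = (-12 + (-3/2)² + 4*(-3/2))² = (-12 + 9/4 - 6)² = (-63/4)² = 3969/16 ≈ 248.06)
22*(-13 + l) = 22*(-13 + 3969/16) = 22*(3761/16) = 41371/8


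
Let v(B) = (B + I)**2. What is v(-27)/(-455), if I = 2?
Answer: -125/91 ≈ -1.3736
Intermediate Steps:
v(B) = (2 + B)**2 (v(B) = (B + 2)**2 = (2 + B)**2)
v(-27)/(-455) = (2 - 27)**2/(-455) = (-25)**2*(-1/455) = 625*(-1/455) = -125/91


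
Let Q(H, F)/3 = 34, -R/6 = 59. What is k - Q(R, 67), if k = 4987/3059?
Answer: -307031/3059 ≈ -100.37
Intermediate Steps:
R = -354 (R = -6*59 = -354)
Q(H, F) = 102 (Q(H, F) = 3*34 = 102)
k = 4987/3059 (k = 4987*(1/3059) = 4987/3059 ≈ 1.6303)
k - Q(R, 67) = 4987/3059 - 1*102 = 4987/3059 - 102 = -307031/3059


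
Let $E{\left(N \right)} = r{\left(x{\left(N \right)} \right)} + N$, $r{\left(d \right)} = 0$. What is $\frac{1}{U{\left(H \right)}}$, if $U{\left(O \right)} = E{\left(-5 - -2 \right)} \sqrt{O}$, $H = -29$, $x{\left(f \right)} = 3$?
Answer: $\frac{i \sqrt{29}}{87} \approx 0.061898 i$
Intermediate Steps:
$E{\left(N \right)} = N$ ($E{\left(N \right)} = 0 + N = N$)
$U{\left(O \right)} = - 3 \sqrt{O}$ ($U{\left(O \right)} = \left(-5 - -2\right) \sqrt{O} = \left(-5 + 2\right) \sqrt{O} = - 3 \sqrt{O}$)
$\frac{1}{U{\left(H \right)}} = \frac{1}{\left(-3\right) \sqrt{-29}} = \frac{1}{\left(-3\right) i \sqrt{29}} = \frac{i \sqrt{29}}{87}$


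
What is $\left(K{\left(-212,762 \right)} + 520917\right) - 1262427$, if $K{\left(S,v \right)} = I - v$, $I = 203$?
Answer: $-742069$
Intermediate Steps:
$K{\left(S,v \right)} = 203 - v$
$\left(K{\left(-212,762 \right)} + 520917\right) - 1262427 = \left(\left(203 - 762\right) + 520917\right) - 1262427 = \left(-559 + 520917\right) - 1262427 = 520358 - 1262427 = -742069$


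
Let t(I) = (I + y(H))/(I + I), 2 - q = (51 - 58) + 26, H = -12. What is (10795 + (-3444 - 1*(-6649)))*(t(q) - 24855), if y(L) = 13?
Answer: -5915462000/17 ≈ -3.4797e+8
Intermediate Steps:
q = -17 (q = 2 - ((51 - 58) + 26) = 2 - (-7 + 26) = 2 - 1*19 = 2 - 19 = -17)
t(I) = (13 + I)/(2*I) (t(I) = (I + 13)/(I + I) = (13 + I)/((2*I)) = (13 + I)*(1/(2*I)) = (13 + I)/(2*I))
(10795 + (-3444 - 1*(-6649)))*(t(q) - 24855) = (10795 + (-3444 - 1*(-6649)))*((½)*(13 - 17)/(-17) - 24855) = (10795 + (-3444 + 6649))*((½)*(-1/17)*(-4) - 24855) = (10795 + 3205)*(2/17 - 24855) = 14000*(-422533/17) = -5915462000/17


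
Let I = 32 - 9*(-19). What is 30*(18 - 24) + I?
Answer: 23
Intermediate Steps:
I = 203 (I = 32 + 171 = 203)
30*(18 - 24) + I = 30*(18 - 24) + 203 = 30*(-6) + 203 = -180 + 203 = 23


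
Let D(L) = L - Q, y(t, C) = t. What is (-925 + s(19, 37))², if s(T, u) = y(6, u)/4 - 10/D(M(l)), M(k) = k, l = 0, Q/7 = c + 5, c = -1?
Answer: 41757444/49 ≈ 8.5219e+5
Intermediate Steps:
Q = 28 (Q = 7*(-1 + 5) = 7*4 = 28)
D(L) = -28 + L (D(L) = L - 1*28 = L - 28 = -28 + L)
s(T, u) = 13/7 (s(T, u) = 6/4 - 10/(-28 + 0) = 6*(¼) - 10/(-28) = 3/2 - 10*(-1/28) = 3/2 + 5/14 = 13/7)
(-925 + s(19, 37))² = (-925 + 13/7)² = (-6462/7)² = 41757444/49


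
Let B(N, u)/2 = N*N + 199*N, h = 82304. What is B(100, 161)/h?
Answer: 7475/10288 ≈ 0.72657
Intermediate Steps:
B(N, u) = 2*N**2 + 398*N (B(N, u) = 2*(N*N + 199*N) = 2*(N**2 + 199*N) = 2*N**2 + 398*N)
B(100, 161)/h = (2*100*(199 + 100))/82304 = (2*100*299)*(1/82304) = 59800*(1/82304) = 7475/10288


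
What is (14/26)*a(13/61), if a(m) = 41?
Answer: 287/13 ≈ 22.077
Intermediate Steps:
(14/26)*a(13/61) = (14/26)*41 = (14*(1/26))*41 = (7/13)*41 = 287/13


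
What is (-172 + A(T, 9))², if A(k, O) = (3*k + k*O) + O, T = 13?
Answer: 49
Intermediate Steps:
A(k, O) = O + 3*k + O*k (A(k, O) = (3*k + O*k) + O = O + 3*k + O*k)
(-172 + A(T, 9))² = (-172 + (9 + 3*13 + 9*13))² = (-172 + (9 + 39 + 117))² = (-172 + 165)² = (-7)² = 49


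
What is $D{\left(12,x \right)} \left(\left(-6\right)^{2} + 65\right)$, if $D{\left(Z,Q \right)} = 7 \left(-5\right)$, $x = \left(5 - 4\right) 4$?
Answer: $-3535$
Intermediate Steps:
$x = 4$ ($x = 1 \cdot 4 = 4$)
$D{\left(Z,Q \right)} = -35$
$D{\left(12,x \right)} \left(\left(-6\right)^{2} + 65\right) = - 35 \left(\left(-6\right)^{2} + 65\right) = - 35 \left(36 + 65\right) = \left(-35\right) 101 = -3535$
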